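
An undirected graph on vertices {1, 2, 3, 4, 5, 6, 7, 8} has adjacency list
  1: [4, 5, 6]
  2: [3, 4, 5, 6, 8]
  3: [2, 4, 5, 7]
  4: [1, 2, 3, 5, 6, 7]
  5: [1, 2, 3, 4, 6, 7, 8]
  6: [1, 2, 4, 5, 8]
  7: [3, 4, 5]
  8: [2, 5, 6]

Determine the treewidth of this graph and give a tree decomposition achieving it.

Each bag holds 4 vertices, so the decomposition has width 3, which upper-bounds the treewidth. Conversely, {2, 5, 6, 8} is a clique of size 4, and the vertices of any clique must share a bag in every tree decomposition; so some bag has ≥ 4 vertices and tw(G) ≥ 3. The upper and lower bounds meet at 3, so that is the treewidth.

Treewidth 3.
One such decomposition:
Bags: B1 = {2, 4, 5, 6}  B2 = {2, 3, 4, 5}  B3 = {3, 4, 5, 7}  B4 = {2, 5, 6, 8}  B5 = {1, 4, 5, 6}
Tree: B1–B2, B2–B3, B1–B4, B1–B5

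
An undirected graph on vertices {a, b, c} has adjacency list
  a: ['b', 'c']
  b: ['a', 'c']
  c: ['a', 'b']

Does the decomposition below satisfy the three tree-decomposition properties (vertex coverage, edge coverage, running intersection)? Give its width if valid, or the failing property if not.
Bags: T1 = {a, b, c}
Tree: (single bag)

Yes; width 2.

Checking the three conditions: (i) the bags cover all of {a, b, c}; (ii) for each edge, some bag contains both endpoints; (iii) the bags containing any fixed vertex form a subtree. All hold, so the decomposition is valid with width 3 − 1 = 2.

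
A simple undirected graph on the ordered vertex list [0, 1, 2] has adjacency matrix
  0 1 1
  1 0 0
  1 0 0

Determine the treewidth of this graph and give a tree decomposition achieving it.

The largest bag has 2 vertices, giving width 1; this decomposition certifies tw(G) ≤ 1. Any graph with an edge has treewidth ≥ 1, and G has the edge 2–0. The upper and lower bounds meet at 1, so that is the treewidth.

Treewidth 1.
One such decomposition:
Bags: B1 = {0, 2}  B2 = {0, 1}
Tree: B1–B2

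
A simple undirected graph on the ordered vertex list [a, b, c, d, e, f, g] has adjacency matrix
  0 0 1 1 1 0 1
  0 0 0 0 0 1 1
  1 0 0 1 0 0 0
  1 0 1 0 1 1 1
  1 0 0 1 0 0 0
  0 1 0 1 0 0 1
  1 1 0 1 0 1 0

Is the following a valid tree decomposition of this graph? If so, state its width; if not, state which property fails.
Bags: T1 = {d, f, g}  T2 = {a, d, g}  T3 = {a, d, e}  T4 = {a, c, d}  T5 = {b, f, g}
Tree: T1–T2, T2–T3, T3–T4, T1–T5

Yes; width 2.

Every vertex of G appears in some bag (union = {a, b, c, d, e, f, g}); every edge is covered by a bag; and for each vertex v the set of bags containing v is connected in the bag tree. The decomposition is therefore valid. The largest bag has 3 vertices, so the width is 2.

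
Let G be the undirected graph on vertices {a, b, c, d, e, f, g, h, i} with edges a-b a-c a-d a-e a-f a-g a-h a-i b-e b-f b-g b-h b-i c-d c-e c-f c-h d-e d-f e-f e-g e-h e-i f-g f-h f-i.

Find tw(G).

4

A width-4 tree decomposition is:
Bags: B1 = {a, b, e, f, h}  B2 = {a, c, e, f, h}  B3 = {a, c, d, e, f}  B4 = {a, b, e, f, i}  B5 = {a, b, e, f, g}
Tree: B1–B2, B2–B3, B1–B4, B1–B5
Each bag holds 5 vertices, so the decomposition has width 4, which upper-bounds the treewidth. Conversely, {a, c, d, e, f} is a clique of size 5, and the vertices of any clique must share a bag in every tree decomposition; so some bag has ≥ 5 vertices and tw(G) ≥ 4. Therefore the treewidth is 4.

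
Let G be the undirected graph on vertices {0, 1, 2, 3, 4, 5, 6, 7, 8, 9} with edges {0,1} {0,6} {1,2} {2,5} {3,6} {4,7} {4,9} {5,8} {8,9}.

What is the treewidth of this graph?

A width-1 tree decomposition is:
Bags: B1 = {3, 6}  B2 = {0, 6}  B3 = {0, 1}  B4 = {1, 2}  B5 = {2, 5}  B6 = {5, 8}  B7 = {8, 9}  B8 = {4, 9}  B9 = {4, 7}
Tree: B1–B2, B2–B3, B3–B4, B4–B5, B5–B6, B6–B7, B7–B8, B8–B9
The largest bag has 2 vertices, giving width 1; this decomposition certifies tw(G) ≤ 1. Since G has at least one edge (e.g. 3–6), it is not an edgeless graph, so tw(G) ≥ 1. The upper and lower bounds meet at 1, so that is the treewidth.

1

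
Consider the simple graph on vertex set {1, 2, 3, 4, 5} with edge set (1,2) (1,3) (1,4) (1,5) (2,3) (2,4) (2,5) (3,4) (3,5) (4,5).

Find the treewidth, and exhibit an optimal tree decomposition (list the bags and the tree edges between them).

Treewidth 4.
One optimal decomposition is:
Bags: B1 = {1, 2, 3, 4, 5}
Tree: (single bag)

With just one bag of size 5, the width is 5 − 1 = 4, so tw(G) ≤ 4. Conversely, {1, 2, 3, 4, 5} is a clique of size 5, and the vertices of any clique must share a bag in every tree decomposition; so some bag has ≥ 5 vertices and tw(G) ≥ 4. Combining the bounds, tw(G) = 4.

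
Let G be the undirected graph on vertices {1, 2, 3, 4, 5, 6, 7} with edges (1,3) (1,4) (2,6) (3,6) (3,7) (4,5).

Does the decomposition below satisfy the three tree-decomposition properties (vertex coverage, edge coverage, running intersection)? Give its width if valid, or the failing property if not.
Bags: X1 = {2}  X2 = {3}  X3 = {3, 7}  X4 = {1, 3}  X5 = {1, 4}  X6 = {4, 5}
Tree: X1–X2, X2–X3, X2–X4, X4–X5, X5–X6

No — vertex 6 appears in no bag.

A tree decomposition must satisfy three properties: every vertex lies in some bag; for every edge, both endpoints lie together in some bag; and for every vertex, the bags containing it form a connected subtree. Here vertex 6 appears in no bag, so the decomposition is invalid.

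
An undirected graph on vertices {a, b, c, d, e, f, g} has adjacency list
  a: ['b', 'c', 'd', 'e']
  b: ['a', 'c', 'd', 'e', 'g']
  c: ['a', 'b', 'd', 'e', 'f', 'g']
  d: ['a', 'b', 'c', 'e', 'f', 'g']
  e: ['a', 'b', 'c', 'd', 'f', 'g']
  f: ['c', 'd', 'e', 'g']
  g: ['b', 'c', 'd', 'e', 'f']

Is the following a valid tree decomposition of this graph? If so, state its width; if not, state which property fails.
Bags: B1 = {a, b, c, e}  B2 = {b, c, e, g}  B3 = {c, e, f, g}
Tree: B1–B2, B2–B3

No — vertex d appears in no bag.

A tree decomposition must satisfy three properties: every vertex lies in some bag; for every edge, both endpoints lie together in some bag; and for every vertex, the bags containing it form a connected subtree. Here vertex d appears in no bag, so the decomposition is invalid.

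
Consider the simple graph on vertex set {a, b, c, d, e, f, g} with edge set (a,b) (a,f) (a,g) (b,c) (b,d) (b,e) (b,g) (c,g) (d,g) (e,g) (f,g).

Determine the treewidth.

2

A width-2 tree decomposition is:
Bags: B1 = {b, e, g}  B2 = {b, c, g}  B3 = {a, b, g}  B4 = {a, f, g}  B5 = {b, d, g}
Tree: B1–B2, B1–B3, B3–B4, B2–B5
Each bag holds 3 vertices, so the decomposition has width 2, which upper-bounds the treewidth. Conversely, {a, f, g} is a clique of size 3, and the vertices of any clique must share a bag in every tree decomposition; so some bag has ≥ 3 vertices and tw(G) ≥ 2. Hence tw(G) = 2 exactly.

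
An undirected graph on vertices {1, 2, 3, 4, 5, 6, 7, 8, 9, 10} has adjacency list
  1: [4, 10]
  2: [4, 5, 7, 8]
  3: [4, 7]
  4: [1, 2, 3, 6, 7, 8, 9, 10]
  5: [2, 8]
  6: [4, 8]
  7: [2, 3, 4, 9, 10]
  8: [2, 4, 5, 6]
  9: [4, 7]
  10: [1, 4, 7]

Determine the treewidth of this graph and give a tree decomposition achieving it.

Treewidth 2.
Bags: B1 = {2, 4, 7}  B2 = {3, 4, 7}  B3 = {4, 7, 10}  B4 = {1, 4, 10}  B5 = {2, 4, 8}  B6 = {2, 5, 8}  B7 = {4, 6, 8}  B8 = {4, 7, 9}
Tree: B1–B2, B2–B3, B3–B4, B1–B5, B5–B6, B5–B7, B1–B8

The largest bag has 3 vertices, giving width 2; this decomposition certifies tw(G) ≤ 2. For the lower bound, the 3 vertices {2, 4, 8} are pairwise adjacent, and any tree decomposition puts a clique entirely inside one bag — forcing width ≥ 2. Combining the bounds, tw(G) = 2.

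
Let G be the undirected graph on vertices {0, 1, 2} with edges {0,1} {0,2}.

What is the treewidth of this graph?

1

A width-1 tree decomposition is:
Bags: B1 = {0, 2}  B2 = {0, 1}
Tree: B1–B2
Each bag holds 2 vertices, so the decomposition has width 1, which upper-bounds the treewidth. G has an edge, so its treewidth is at least 1. Combining the bounds, tw(G) = 1.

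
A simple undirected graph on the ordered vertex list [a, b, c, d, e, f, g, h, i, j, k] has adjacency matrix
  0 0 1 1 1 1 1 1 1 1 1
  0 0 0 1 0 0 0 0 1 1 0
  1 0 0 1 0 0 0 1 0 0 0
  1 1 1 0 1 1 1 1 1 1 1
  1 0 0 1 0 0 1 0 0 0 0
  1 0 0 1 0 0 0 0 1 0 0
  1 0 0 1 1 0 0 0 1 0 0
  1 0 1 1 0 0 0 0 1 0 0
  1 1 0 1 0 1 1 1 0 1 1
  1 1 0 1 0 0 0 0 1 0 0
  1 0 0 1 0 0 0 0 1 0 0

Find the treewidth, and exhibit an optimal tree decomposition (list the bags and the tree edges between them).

Treewidth 3.
One optimal decomposition is:
Bags: B1 = {a, d, g, i}  B2 = {a, d, i, k}  B3 = {a, d, f, i}  B4 = {a, d, i, j}  B5 = {b, d, i, j}  B6 = {a, d, h, i}  B7 = {a, c, d, h}  B8 = {a, d, e, g}
Tree: B1–B2, B2–B3, B1–B4, B4–B5, B1–B6, B6–B7, B1–B8

The largest bag has 4 vertices, giving width 3; this decomposition certifies tw(G) ≤ 3. Conversely, {a, d, e, g} is a clique of size 4, and the vertices of any clique must share a bag in every tree decomposition; so some bag has ≥ 4 vertices and tw(G) ≥ 3. The upper and lower bounds meet at 3, so that is the treewidth.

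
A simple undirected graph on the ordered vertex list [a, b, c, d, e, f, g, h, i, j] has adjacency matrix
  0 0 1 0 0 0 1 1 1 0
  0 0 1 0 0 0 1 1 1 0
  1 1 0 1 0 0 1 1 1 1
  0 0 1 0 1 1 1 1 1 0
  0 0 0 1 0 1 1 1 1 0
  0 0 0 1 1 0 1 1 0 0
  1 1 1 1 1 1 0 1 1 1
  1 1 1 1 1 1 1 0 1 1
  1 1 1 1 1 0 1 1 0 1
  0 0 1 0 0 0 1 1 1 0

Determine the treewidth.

4

A width-4 tree decomposition is:
Bags: B1 = {c, d, g, h, i}  B2 = {d, e, g, h, i}  B3 = {b, c, g, h, i}  B4 = {d, e, f, g, h}  B5 = {a, c, g, h, i}  B6 = {c, g, h, i, j}
Tree: B1–B2, B1–B3, B2–B4, B3–B5, B5–B6
Every bag has size at most 5, so the width is 5 − 1 = 4 and tw(G) ≤ 4. On the other hand G contains the 5-clique {d, e, f, g, h}. A clique must lie in a single bag of any decomposition, so no decomposition can have width below 4. Combining the bounds, tw(G) = 4.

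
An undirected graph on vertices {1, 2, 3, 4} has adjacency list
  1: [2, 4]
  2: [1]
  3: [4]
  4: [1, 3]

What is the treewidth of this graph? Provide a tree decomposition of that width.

Every bag has size at most 2, so the width is 2 − 1 = 1 and tw(G) ≤ 1. Any graph with an edge has treewidth ≥ 1, and G has the edge 2–1. Combining the bounds, tw(G) = 1.

Treewidth 1.
One optimal decomposition is:
Bags: B1 = {1, 2}  B2 = {1, 4}  B3 = {3, 4}
Tree: B1–B2, B2–B3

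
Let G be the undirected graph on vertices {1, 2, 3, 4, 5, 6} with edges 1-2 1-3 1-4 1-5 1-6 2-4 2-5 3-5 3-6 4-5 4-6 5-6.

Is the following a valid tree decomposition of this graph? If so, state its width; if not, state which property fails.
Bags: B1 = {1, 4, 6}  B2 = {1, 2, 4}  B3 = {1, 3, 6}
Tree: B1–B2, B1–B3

A tree decomposition must satisfy three properties: every vertex lies in some bag; for every edge, both endpoints lie together in some bag; and for every vertex, the bags containing it form a connected subtree. Here vertex 5 appears in no bag, so the decomposition is invalid.

No — vertex 5 appears in no bag.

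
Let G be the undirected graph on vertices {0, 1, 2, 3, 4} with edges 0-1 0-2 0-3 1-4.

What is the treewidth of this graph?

1

A width-1 tree decomposition is:
Bags: B1 = {0, 3}  B2 = {0, 2}  B3 = {0, 1}  B4 = {1, 4}
Tree: B1–B2, B2–B3, B3–B4
Every bag has size at most 2, so the width is 2 − 1 = 1 and tw(G) ≤ 1. Since G has at least one edge (e.g. 0–3), it is not an edgeless graph, so tw(G) ≥ 1. Hence tw(G) = 1 exactly.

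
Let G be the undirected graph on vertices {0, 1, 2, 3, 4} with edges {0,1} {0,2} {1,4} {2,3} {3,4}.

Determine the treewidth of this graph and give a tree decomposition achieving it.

Treewidth 2.
Bags: B1 = {2, 3, 4}  B2 = {1, 2, 4}  B3 = {0, 1, 2}
Tree: B1–B2, B2–B3

The largest bag has 3 vertices, giving width 2; this decomposition certifies tw(G) ≤ 2. Since 2–3–4–1–0–2 is a cycle in G, G is not acyclic. Forests are exactly the graphs of treewidth ≤ 1, so tw(G) ≥ 2. Hence tw(G) = 2 exactly.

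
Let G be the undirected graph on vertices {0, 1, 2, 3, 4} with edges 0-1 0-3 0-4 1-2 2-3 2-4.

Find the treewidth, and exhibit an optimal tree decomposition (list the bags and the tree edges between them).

Every bag has size at most 3, so the width is 3 − 1 = 2 and tw(G) ≤ 2. The edges 2–1–0–3–2 form a cycle, so G is not a tree and its treewidth is at least 2. Hence tw(G) = 2 exactly.

Treewidth 2.
One such decomposition:
Bags: B1 = {0, 1, 2}  B2 = {0, 2, 3}  B3 = {0, 2, 4}
Tree: B1–B2, B2–B3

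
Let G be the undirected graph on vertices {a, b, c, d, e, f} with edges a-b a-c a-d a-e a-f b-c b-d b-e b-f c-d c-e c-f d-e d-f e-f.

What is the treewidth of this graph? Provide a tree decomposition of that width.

With just one bag of size 6, the width is 6 − 1 = 5, so tw(G) ≤ 5. On the other hand G contains the 6-clique {a, b, c, d, e, f}. A clique must lie in a single bag of any decomposition, so no decomposition can have width below 5. The upper and lower bounds meet at 5, so that is the treewidth.

Treewidth 5.
One optimal decomposition is:
Bags: B1 = {a, b, c, d, e, f}
Tree: (single bag)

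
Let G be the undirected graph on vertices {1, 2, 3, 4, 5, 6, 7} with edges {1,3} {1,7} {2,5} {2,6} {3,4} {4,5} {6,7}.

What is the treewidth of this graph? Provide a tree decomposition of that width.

Each bag holds 3 vertices, so the decomposition has width 2, which upper-bounds the treewidth. Since 5–2–6–7–1–3–4–5 is a cycle in G, G is not acyclic. Forests are exactly the graphs of treewidth ≤ 1, so tw(G) ≥ 2. Hence tw(G) = 2 exactly.

Treewidth 2.
One such decomposition:
Bags: B1 = {2, 5, 6}  B2 = {5, 6, 7}  B3 = {1, 5, 7}  B4 = {1, 3, 5}  B5 = {3, 4, 5}
Tree: B1–B2, B2–B3, B3–B4, B4–B5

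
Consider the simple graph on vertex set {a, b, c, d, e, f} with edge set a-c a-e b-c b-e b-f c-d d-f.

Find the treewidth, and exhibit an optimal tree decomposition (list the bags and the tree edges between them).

Treewidth 2.
One such decomposition:
Bags: B1 = {b, d, f}  B2 = {b, c, d}  B3 = {b, c, e}  B4 = {a, c, e}
Tree: B1–B2, B2–B3, B3–B4

The largest bag has 3 vertices, giving width 2; this decomposition certifies tw(G) ≤ 2. For the lower bound, G contains the cycle f–d–c–b–f, so G is not a forest; only forests have treewidth ≤ 1, hence tw(G) ≥ 2. Therefore the treewidth is 2.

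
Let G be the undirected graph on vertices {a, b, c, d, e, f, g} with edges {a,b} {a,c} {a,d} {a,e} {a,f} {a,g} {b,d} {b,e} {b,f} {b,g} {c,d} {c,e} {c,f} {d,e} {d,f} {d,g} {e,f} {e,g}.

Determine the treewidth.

A width-4 tree decomposition is:
Bags: B1 = {a, b, d, e, f}  B2 = {a, c, d, e, f}  B3 = {a, b, d, e, g}
Tree: B1–B2, B1–B3
Each bag holds 5 vertices, so the decomposition has width 4, which upper-bounds the treewidth. On the other hand G contains the 5-clique {a, b, d, e, g}. A clique must lie in a single bag of any decomposition, so no decomposition can have width below 4. Therefore the treewidth is 4.

4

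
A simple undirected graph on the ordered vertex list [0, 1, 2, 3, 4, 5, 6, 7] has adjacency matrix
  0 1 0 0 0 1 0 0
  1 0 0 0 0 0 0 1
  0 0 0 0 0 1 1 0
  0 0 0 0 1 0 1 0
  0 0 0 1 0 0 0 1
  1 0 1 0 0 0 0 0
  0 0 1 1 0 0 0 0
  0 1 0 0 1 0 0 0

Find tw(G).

2

A width-2 tree decomposition is:
Bags: B1 = {3, 4, 6}  B2 = {4, 6, 7}  B3 = {1, 6, 7}  B4 = {0, 1, 6}  B5 = {0, 5, 6}  B6 = {2, 5, 6}
Tree: B1–B2, B2–B3, B3–B4, B4–B5, B5–B6
Each bag holds 3 vertices, so the decomposition has width 2, which upper-bounds the treewidth. Since 6–3–4–7–1–0–5–2–6 is a cycle in G, G is not acyclic. Forests are exactly the graphs of treewidth ≤ 1, so tw(G) ≥ 2. Hence tw(G) = 2 exactly.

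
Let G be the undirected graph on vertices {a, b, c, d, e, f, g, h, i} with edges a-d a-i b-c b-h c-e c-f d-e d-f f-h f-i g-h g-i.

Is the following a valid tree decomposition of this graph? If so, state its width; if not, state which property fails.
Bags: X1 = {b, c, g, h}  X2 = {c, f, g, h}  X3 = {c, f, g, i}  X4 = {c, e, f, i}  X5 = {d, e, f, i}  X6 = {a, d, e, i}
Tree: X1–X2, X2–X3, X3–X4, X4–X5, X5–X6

Yes; width 3.

Vertex coverage: the bags together contain {a, b, c, d, e, f, g, h, i}, the full vertex set. Edge coverage: each edge of G has both endpoints in at least one bag. Running intersection: for every vertex, the bags containing it form a connected subtree. All three properties hold, so this is a valid tree decomposition of width max|bag| − 1 = 3, and hence tw(G) ≤ 3.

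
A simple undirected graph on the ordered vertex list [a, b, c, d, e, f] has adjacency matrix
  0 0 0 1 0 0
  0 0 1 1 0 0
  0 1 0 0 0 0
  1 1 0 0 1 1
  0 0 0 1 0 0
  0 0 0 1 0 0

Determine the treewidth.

A width-1 tree decomposition is:
Bags: B1 = {a, d}  B2 = {b, d}  B3 = {d, e}  B4 = {b, c}  B5 = {d, f}
Tree: B1–B2, B2–B3, B2–B4, B1–B5
The largest bag has 2 vertices, giving width 1; this decomposition certifies tw(G) ≤ 1. G has an edge, so its treewidth is at least 1. Hence tw(G) = 1 exactly.

1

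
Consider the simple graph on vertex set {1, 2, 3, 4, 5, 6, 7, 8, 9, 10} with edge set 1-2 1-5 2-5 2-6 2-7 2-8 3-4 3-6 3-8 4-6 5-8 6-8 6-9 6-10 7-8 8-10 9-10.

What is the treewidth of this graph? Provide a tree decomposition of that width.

Treewidth 2.
One optimal decomposition is:
Bags: B1 = {2, 6, 8}  B2 = {2, 5, 8}  B3 = {6, 8, 10}  B4 = {1, 2, 5}  B5 = {2, 7, 8}  B6 = {3, 6, 8}  B7 = {6, 9, 10}  B8 = {3, 4, 6}
Tree: B1–B2, B1–B3, B2–B4, B2–B5, B3–B6, B3–B7, B6–B8

Every bag has size at most 3, so the width is 3 − 1 = 2 and tw(G) ≤ 2. On the other hand G contains the 3-clique {1, 2, 5}. A clique must lie in a single bag of any decomposition, so no decomposition can have width below 2. Therefore the treewidth is 2.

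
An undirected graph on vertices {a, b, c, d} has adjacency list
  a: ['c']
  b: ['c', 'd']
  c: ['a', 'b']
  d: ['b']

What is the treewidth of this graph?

A width-1 tree decomposition is:
Bags: B1 = {a, c}  B2 = {b, c}  B3 = {b, d}
Tree: B1–B2, B2–B3
Each bag holds 2 vertices, so the decomposition has width 1, which upper-bounds the treewidth. Any graph with an edge has treewidth ≥ 1, and G has the edge a–c. Hence tw(G) = 1 exactly.

1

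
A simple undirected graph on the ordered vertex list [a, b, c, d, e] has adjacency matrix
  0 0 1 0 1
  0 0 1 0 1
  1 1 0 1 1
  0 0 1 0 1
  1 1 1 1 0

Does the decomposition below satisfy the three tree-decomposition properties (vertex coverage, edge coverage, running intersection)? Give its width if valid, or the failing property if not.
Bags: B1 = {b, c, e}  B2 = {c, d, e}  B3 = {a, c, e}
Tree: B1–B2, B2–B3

Checking the three conditions: (i) the bags cover all of {a, b, c, d, e}; (ii) for each edge, some bag contains both endpoints; (iii) the bags containing any fixed vertex form a subtree. All hold, so the decomposition is valid with width 3 − 1 = 2.

Yes; width 2.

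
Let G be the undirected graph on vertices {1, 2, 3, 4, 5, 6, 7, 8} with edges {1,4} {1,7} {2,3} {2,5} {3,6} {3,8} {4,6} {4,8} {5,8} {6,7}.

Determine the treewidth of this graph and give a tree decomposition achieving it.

Every bag has size at most 3, so the width is 3 − 1 = 2 and tw(G) ≤ 2. Since 2–5–8–3–2 is a cycle in G, G is not acyclic. Forests are exactly the graphs of treewidth ≤ 1, so tw(G) ≥ 2. Combining the bounds, tw(G) = 2.

Treewidth 2.
Bags: B1 = {2, 3, 5}  B2 = {3, 5, 8}  B3 = {3, 6, 8}  B4 = {4, 6, 8}  B5 = {4, 6, 7}  B6 = {1, 4, 7}
Tree: B1–B2, B2–B3, B3–B4, B4–B5, B5–B6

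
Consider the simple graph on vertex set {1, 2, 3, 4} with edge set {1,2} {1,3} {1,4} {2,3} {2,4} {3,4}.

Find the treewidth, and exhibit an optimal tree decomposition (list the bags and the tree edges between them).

Treewidth 3.
Bags: B1 = {1, 2, 3, 4}
Tree: (single bag)

With just one bag of size 4, the width is 4 − 1 = 3, so tw(G) ≤ 3. On the other hand G contains the 4-clique {1, 2, 3, 4}. A clique must lie in a single bag of any decomposition, so no decomposition can have width below 3. Combining the bounds, tw(G) = 3.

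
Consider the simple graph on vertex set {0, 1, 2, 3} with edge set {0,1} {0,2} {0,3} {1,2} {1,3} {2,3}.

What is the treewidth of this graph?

A width-3 tree decomposition is:
Bags: B1 = {0, 1, 2, 3}
Tree: (single bag)
A single bag containing all 4 vertices is trivially a valid decomposition of width 3. On the other hand G contains the 4-clique {0, 1, 2, 3}. A clique must lie in a single bag of any decomposition, so no decomposition can have width below 3. Therefore the treewidth is 3.

3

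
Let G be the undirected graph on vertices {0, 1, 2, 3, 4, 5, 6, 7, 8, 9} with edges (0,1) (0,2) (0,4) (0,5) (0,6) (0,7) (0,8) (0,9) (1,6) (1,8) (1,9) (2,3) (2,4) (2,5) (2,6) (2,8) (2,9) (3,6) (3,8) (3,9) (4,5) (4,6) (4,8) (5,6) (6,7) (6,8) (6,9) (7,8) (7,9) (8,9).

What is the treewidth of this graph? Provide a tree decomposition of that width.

Every bag has size at most 5, so the width is 5 − 1 = 4 and tw(G) ≤ 4. For the lower bound, the 5 vertices {0, 1, 6, 8, 9} are pairwise adjacent, and any tree decomposition puts a clique entirely inside one bag — forcing width ≥ 4. Therefore the treewidth is 4.

Treewidth 4.
Bags: B1 = {0, 2, 6, 8, 9}  B2 = {0, 1, 6, 8, 9}  B3 = {0, 2, 4, 6, 8}  B4 = {0, 6, 7, 8, 9}  B5 = {0, 2, 4, 5, 6}  B6 = {2, 3, 6, 8, 9}
Tree: B1–B2, B1–B3, B2–B4, B3–B5, B1–B6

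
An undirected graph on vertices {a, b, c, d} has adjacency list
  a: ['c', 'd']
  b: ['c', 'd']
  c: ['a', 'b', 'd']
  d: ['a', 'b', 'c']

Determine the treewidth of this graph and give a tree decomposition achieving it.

Treewidth 2.
One optimal decomposition is:
Bags: B1 = {a, c, d}  B2 = {b, c, d}
Tree: B1–B2

The largest bag has 3 vertices, giving width 2; this decomposition certifies tw(G) ≤ 2. On the other hand G contains the 3-clique {a, c, d}. A clique must lie in a single bag of any decomposition, so no decomposition can have width below 2. Combining the bounds, tw(G) = 2.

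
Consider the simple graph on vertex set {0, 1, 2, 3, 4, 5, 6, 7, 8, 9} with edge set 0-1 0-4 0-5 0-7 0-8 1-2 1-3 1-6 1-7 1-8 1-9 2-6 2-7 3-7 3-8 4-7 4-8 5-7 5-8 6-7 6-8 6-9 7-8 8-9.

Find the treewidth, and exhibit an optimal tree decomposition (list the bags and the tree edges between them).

Treewidth 3.
One optimal decomposition is:
Bags: B1 = {0, 1, 7, 8}  B2 = {0, 5, 7, 8}  B3 = {1, 3, 7, 8}  B4 = {1, 6, 7, 8}  B5 = {0, 4, 7, 8}  B6 = {1, 2, 6, 7}  B7 = {1, 6, 8, 9}
Tree: B1–B2, B1–B3, B3–B4, B1–B5, B4–B6, B4–B7

Each bag holds 4 vertices, so the decomposition has width 3, which upper-bounds the treewidth. On the other hand G contains the 4-clique {1, 6, 8, 9}. A clique must lie in a single bag of any decomposition, so no decomposition can have width below 3. Therefore the treewidth is 3.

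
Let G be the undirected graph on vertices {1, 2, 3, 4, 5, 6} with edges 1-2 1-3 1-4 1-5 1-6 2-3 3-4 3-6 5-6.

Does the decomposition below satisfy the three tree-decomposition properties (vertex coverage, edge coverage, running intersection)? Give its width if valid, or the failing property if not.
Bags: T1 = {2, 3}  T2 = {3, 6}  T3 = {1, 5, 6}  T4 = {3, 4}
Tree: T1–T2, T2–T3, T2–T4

No — edge (2,1) lies in no bag.

A tree decomposition must satisfy three properties: every vertex lies in some bag; for every edge, both endpoints lie together in some bag; and for every vertex, the bags containing it form a connected subtree. Here edge (2,1) lies in no bag, so the decomposition is invalid.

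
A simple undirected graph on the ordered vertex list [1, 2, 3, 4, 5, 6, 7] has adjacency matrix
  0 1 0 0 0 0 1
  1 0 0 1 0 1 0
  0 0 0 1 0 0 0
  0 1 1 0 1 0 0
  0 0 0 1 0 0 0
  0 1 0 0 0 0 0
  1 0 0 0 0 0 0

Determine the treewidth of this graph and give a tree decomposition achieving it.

The largest bag has 2 vertices, giving width 1; this decomposition certifies tw(G) ≤ 1. Since G has at least one edge (e.g. 1–7), it is not an edgeless graph, so tw(G) ≥ 1. Therefore the treewidth is 1.

Treewidth 1.
Bags: B1 = {1, 7}  B2 = {1, 2}  B3 = {2, 4}  B4 = {2, 6}  B5 = {4, 5}  B6 = {3, 4}
Tree: B1–B2, B2–B3, B3–B4, B3–B5, B3–B6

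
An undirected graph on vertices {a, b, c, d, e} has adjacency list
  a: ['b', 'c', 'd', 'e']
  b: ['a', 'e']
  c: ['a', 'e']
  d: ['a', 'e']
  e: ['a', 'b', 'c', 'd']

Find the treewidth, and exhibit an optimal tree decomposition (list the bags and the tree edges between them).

Every bag has size at most 3, so the width is 3 − 1 = 2 and tw(G) ≤ 2. On the other hand G contains the 3-clique {a, d, e}. A clique must lie in a single bag of any decomposition, so no decomposition can have width below 2. Combining the bounds, tw(G) = 2.

Treewidth 2.
Bags: B1 = {a, d, e}  B2 = {a, b, e}  B3 = {a, c, e}
Tree: B1–B2, B1–B3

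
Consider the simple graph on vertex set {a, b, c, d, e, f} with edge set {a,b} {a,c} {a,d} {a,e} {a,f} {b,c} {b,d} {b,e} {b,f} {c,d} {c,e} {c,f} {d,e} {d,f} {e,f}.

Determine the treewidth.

A width-5 tree decomposition is:
Bags: B1 = {a, b, c, d, e, f}
Tree: (single bag)
A single bag containing all 6 vertices is trivially a valid decomposition of width 5. Conversely, {a, b, c, d, e, f} is a clique of size 6, and the vertices of any clique must share a bag in every tree decomposition; so some bag has ≥ 6 vertices and tw(G) ≥ 5. The upper and lower bounds meet at 5, so that is the treewidth.

5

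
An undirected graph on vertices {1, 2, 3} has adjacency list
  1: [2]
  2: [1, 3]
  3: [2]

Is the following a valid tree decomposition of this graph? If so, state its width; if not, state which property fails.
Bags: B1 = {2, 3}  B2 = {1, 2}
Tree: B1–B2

Yes; width 1.

Every vertex of G appears in some bag (union = {1, 2, 3}); every edge is covered by a bag; and for each vertex v the set of bags containing v is connected in the bag tree. The decomposition is therefore valid. The largest bag has 2 vertices, so the width is 1.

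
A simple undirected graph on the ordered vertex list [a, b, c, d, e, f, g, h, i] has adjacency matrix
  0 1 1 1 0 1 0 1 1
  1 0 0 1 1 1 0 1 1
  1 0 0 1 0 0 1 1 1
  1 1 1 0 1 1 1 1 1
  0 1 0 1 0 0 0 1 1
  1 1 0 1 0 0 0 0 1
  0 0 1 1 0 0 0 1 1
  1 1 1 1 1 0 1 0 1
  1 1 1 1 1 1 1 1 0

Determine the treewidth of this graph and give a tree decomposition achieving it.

Treewidth 4.
One optimal decomposition is:
Bags: B1 = {a, b, d, h, i}  B2 = {a, c, d, h, i}  B3 = {b, d, e, h, i}  B4 = {c, d, g, h, i}  B5 = {a, b, d, f, i}
Tree: B1–B2, B1–B3, B2–B4, B1–B5

Every bag has size at most 5, so the width is 5 − 1 = 4 and tw(G) ≤ 4. For the lower bound, the 5 vertices {c, d, g, h, i} are pairwise adjacent, and any tree decomposition puts a clique entirely inside one bag — forcing width ≥ 4. Hence tw(G) = 4 exactly.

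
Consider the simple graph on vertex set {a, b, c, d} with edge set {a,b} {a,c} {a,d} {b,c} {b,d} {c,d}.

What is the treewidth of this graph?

3

A width-3 tree decomposition is:
Bags: B1 = {a, b, c, d}
Tree: (single bag)
A single bag containing all 4 vertices is trivially a valid decomposition of width 3. For the lower bound, the 4 vertices {a, b, c, d} are pairwise adjacent, and any tree decomposition puts a clique entirely inside one bag — forcing width ≥ 3. The upper and lower bounds meet at 3, so that is the treewidth.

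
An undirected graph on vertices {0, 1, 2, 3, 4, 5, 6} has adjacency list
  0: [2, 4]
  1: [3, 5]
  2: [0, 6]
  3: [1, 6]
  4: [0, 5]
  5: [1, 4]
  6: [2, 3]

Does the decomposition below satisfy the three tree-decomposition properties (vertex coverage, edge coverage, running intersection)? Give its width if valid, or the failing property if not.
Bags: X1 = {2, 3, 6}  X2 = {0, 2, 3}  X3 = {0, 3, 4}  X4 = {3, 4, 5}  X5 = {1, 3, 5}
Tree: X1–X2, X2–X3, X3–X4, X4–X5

Vertex coverage: the bags together contain {0, 1, 2, 3, 4, 5, 6}, the full vertex set. Edge coverage: each edge of G has both endpoints in at least one bag. Running intersection: for every vertex, the bags containing it form a connected subtree. All three properties hold, so this is a valid tree decomposition of width max|bag| − 1 = 2, and hence tw(G) ≤ 2.

Yes; width 2.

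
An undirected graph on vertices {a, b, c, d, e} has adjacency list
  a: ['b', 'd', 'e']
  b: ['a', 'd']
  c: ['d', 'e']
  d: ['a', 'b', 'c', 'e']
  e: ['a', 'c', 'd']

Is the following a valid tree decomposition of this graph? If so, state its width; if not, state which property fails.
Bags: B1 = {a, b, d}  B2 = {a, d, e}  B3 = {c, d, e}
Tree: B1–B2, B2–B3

Every vertex of G appears in some bag (union = {a, b, c, d, e}); every edge is covered by a bag; and for each vertex v the set of bags containing v is connected in the bag tree. The decomposition is therefore valid. The largest bag has 3 vertices, so the width is 2.

Yes; width 2.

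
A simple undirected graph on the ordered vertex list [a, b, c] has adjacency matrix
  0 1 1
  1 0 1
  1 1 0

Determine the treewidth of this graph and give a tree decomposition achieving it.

With just one bag of size 3, the width is 3 − 1 = 2, so tw(G) ≤ 2. For the lower bound, the 3 vertices {a, b, c} are pairwise adjacent, and any tree decomposition puts a clique entirely inside one bag — forcing width ≥ 2. Hence tw(G) = 2 exactly.

Treewidth 2.
One optimal decomposition is:
Bags: B1 = {a, b, c}
Tree: (single bag)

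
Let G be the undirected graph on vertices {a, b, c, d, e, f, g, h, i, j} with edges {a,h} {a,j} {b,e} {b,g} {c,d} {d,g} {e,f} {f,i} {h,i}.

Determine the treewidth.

A width-1 tree decomposition is:
Bags: B1 = {a, j}  B2 = {a, h}  B3 = {h, i}  B4 = {f, i}  B5 = {e, f}  B6 = {b, e}  B7 = {b, g}  B8 = {d, g}  B9 = {c, d}
Tree: B1–B2, B2–B3, B3–B4, B4–B5, B5–B6, B6–B7, B7–B8, B8–B9
Every bag has size at most 2, so the width is 2 − 1 = 1 and tw(G) ≤ 1. Any graph with an edge has treewidth ≥ 1, and G has the edge j–a. Therefore the treewidth is 1.

1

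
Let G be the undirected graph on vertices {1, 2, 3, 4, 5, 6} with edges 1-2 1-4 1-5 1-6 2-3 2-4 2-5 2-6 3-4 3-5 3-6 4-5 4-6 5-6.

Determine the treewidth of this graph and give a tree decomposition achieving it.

Treewidth 4.
One optimal decomposition is:
Bags: B1 = {1, 2, 4, 5, 6}  B2 = {2, 3, 4, 5, 6}
Tree: B1–B2

Each bag holds 5 vertices, so the decomposition has width 4, which upper-bounds the treewidth. Conversely, {1, 2, 4, 5, 6} is a clique of size 5, and the vertices of any clique must share a bag in every tree decomposition; so some bag has ≥ 5 vertices and tw(G) ≥ 4. Hence tw(G) = 4 exactly.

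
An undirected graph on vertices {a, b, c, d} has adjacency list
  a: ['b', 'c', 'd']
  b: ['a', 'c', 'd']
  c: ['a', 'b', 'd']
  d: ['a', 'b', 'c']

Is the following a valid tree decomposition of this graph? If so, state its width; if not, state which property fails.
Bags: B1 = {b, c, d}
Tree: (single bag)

No — vertex a appears in no bag.

A tree decomposition must satisfy three properties: every vertex lies in some bag; for every edge, both endpoints lie together in some bag; and for every vertex, the bags containing it form a connected subtree. Here vertex a appears in no bag, so the decomposition is invalid.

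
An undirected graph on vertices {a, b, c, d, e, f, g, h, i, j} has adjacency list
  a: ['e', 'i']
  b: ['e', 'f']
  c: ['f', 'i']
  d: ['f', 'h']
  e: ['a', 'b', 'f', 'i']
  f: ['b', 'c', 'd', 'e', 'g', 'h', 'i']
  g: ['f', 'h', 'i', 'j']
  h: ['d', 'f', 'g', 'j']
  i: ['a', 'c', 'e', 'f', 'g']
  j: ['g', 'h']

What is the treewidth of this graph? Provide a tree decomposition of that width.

Treewidth 2.
One such decomposition:
Bags: B1 = {b, e, f}  B2 = {e, f, i}  B3 = {c, f, i}  B4 = {f, g, i}  B5 = {f, g, h}  B6 = {d, f, h}  B7 = {g, h, j}  B8 = {a, e, i}
Tree: B1–B2, B2–B3, B2–B4, B4–B5, B5–B6, B5–B7, B2–B8

Each bag holds 3 vertices, so the decomposition has width 2, which upper-bounds the treewidth. On the other hand G contains the 3-clique {a, e, i}. A clique must lie in a single bag of any decomposition, so no decomposition can have width below 2. Hence tw(G) = 2 exactly.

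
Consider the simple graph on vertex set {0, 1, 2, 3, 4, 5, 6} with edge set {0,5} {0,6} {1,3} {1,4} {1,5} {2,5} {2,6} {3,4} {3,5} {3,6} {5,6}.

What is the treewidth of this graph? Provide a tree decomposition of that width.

Treewidth 2.
Bags: B1 = {0, 5, 6}  B2 = {3, 5, 6}  B3 = {1, 3, 5}  B4 = {2, 5, 6}  B5 = {1, 3, 4}
Tree: B1–B2, B2–B3, B2–B4, B3–B5

The largest bag has 3 vertices, giving width 2; this decomposition certifies tw(G) ≤ 2. For the lower bound, the 3 vertices {1, 3, 4} are pairwise adjacent, and any tree decomposition puts a clique entirely inside one bag — forcing width ≥ 2. The upper and lower bounds meet at 2, so that is the treewidth.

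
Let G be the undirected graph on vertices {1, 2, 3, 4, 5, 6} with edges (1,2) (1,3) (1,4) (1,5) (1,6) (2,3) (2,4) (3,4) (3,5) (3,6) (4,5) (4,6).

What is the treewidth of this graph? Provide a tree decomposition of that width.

Treewidth 3.
One such decomposition:
Bags: B1 = {1, 2, 3, 4}  B2 = {1, 3, 4, 6}  B3 = {1, 3, 4, 5}
Tree: B1–B2, B2–B3

The largest bag has 4 vertices, giving width 3; this decomposition certifies tw(G) ≤ 3. For the lower bound, the 4 vertices {1, 2, 3, 4} are pairwise adjacent, and any tree decomposition puts a clique entirely inside one bag — forcing width ≥ 3. Hence tw(G) = 3 exactly.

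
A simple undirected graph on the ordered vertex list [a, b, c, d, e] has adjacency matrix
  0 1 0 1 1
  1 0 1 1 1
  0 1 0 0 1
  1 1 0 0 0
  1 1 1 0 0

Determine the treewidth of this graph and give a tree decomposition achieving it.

Treewidth 2.
One such decomposition:
Bags: B1 = {a, b, e}  B2 = {b, c, e}  B3 = {a, b, d}
Tree: B1–B2, B1–B3

The largest bag has 3 vertices, giving width 2; this decomposition certifies tw(G) ≤ 2. For the lower bound, the 3 vertices {a, b, d} are pairwise adjacent, and any tree decomposition puts a clique entirely inside one bag — forcing width ≥ 2. Therefore the treewidth is 2.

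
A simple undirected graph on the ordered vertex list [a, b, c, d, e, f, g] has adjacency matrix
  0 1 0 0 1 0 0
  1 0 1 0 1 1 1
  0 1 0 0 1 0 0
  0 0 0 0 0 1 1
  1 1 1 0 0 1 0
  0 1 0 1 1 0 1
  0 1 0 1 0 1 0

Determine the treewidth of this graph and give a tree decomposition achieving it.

Treewidth 2.
Bags: B1 = {b, e, f}  B2 = {b, c, e}  B3 = {b, f, g}  B4 = {a, b, e}  B5 = {d, f, g}
Tree: B1–B2, B1–B3, B2–B4, B3–B5

The largest bag has 3 vertices, giving width 2; this decomposition certifies tw(G) ≤ 2. For the lower bound, the 3 vertices {d, f, g} are pairwise adjacent, and any tree decomposition puts a clique entirely inside one bag — forcing width ≥ 2. Combining the bounds, tw(G) = 2.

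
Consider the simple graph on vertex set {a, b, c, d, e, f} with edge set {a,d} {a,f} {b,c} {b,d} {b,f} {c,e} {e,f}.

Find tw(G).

2

A width-2 tree decomposition is:
Bags: B1 = {b, c, e}  B2 = {b, e, f}  B3 = {b, d, f}  B4 = {a, d, f}
Tree: B1–B2, B2–B3, B3–B4
Every bag has size at most 3, so the width is 3 − 1 = 2 and tw(G) ≤ 2. Since c–e–f–b–c is a cycle in G, G is not acyclic. Forests are exactly the graphs of treewidth ≤ 1, so tw(G) ≥ 2. Therefore the treewidth is 2.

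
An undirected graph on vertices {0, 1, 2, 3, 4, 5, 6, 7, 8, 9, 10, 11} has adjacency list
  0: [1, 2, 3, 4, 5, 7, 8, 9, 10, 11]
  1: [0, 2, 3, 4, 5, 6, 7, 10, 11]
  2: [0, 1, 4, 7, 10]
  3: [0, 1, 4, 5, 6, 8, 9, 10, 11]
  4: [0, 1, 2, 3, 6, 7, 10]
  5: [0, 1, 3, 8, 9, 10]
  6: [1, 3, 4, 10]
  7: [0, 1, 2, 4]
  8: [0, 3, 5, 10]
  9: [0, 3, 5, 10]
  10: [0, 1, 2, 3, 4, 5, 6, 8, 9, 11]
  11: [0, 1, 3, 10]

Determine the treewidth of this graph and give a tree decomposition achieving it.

Treewidth 4.
One such decomposition:
Bags: B1 = {0, 1, 3, 5, 10}  B2 = {0, 1, 3, 4, 10}  B3 = {0, 1, 3, 10, 11}  B4 = {0, 1, 2, 4, 10}  B5 = {0, 3, 5, 9, 10}  B6 = {0, 1, 2, 4, 7}  B7 = {0, 3, 5, 8, 10}  B8 = {1, 3, 4, 6, 10}
Tree: B1–B2, B1–B3, B2–B4, B1–B5, B4–B6, B5–B7, B2–B8

Every bag has size at most 5, so the width is 5 − 1 = 4 and tw(G) ≤ 4. Conversely, {0, 1, 2, 4, 10} is a clique of size 5, and the vertices of any clique must share a bag in every tree decomposition; so some bag has ≥ 5 vertices and tw(G) ≥ 4. The upper and lower bounds meet at 4, so that is the treewidth.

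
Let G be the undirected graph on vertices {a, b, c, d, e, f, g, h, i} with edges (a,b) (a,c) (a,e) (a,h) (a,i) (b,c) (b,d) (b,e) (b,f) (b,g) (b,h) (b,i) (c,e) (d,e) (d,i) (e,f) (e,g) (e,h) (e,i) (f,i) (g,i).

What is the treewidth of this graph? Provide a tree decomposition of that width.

Treewidth 3.
Bags: B1 = {a, b, e, i}  B2 = {a, b, e, h}  B3 = {a, b, c, e}  B4 = {b, e, f, i}  B5 = {b, d, e, i}  B6 = {b, e, g, i}
Tree: B1–B2, B2–B3, B1–B4, B1–B5, B1–B6

The largest bag has 4 vertices, giving width 3; this decomposition certifies tw(G) ≤ 3. On the other hand G contains the 4-clique {a, b, e, h}. A clique must lie in a single bag of any decomposition, so no decomposition can have width below 3. Combining the bounds, tw(G) = 3.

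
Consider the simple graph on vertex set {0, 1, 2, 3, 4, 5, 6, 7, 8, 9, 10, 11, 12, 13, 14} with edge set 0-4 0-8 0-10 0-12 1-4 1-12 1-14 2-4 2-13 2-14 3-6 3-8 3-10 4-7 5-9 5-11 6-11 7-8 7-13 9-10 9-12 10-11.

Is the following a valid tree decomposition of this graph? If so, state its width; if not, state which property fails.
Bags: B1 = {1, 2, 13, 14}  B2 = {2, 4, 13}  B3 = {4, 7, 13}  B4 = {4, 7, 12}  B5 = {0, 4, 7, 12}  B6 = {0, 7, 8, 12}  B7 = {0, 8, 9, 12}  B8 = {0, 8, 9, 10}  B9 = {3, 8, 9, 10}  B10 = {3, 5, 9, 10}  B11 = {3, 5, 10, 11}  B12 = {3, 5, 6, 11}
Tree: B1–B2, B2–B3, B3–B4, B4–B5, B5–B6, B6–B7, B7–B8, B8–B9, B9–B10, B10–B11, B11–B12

A tree decomposition must satisfy three properties: every vertex lies in some bag; for every edge, both endpoints lie together in some bag; and for every vertex, the bags containing it form a connected subtree. Here edge (1,4) lies in no bag, so the decomposition is invalid.

No — edge (1,4) lies in no bag.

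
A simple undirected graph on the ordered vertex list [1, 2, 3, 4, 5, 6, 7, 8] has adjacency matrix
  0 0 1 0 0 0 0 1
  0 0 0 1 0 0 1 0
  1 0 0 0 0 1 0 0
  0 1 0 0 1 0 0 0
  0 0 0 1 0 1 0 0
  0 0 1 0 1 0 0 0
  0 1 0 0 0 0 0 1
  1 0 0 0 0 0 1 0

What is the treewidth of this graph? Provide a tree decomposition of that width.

Treewidth 2.
Bags: B1 = {4, 5, 6}  B2 = {2, 4, 6}  B3 = {2, 6, 7}  B4 = {6, 7, 8}  B5 = {1, 6, 8}  B6 = {1, 3, 6}
Tree: B1–B2, B2–B3, B3–B4, B4–B5, B5–B6

Each bag holds 3 vertices, so the decomposition has width 2, which upper-bounds the treewidth. For the lower bound, G contains the cycle 6–5–4–2–7–8–1–3–6, so G is not a forest; only forests have treewidth ≤ 1, hence tw(G) ≥ 2. The upper and lower bounds meet at 2, so that is the treewidth.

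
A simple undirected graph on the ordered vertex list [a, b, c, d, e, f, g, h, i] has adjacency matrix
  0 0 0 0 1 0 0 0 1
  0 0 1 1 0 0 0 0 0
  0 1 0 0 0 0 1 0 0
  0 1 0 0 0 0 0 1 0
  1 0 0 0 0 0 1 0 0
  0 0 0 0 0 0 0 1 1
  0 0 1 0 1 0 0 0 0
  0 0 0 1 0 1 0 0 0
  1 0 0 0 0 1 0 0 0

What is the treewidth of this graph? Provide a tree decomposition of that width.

Treewidth 2.
Bags: B1 = {a, e, g}  B2 = {a, g, i}  B3 = {f, g, i}  B4 = {f, g, h}  B5 = {d, g, h}  B6 = {b, d, g}  B7 = {b, c, g}
Tree: B1–B2, B2–B3, B3–B4, B4–B5, B5–B6, B6–B7

Each bag holds 3 vertices, so the decomposition has width 2, which upper-bounds the treewidth. For the lower bound, G contains the cycle g–e–a–i–f–h–d–b–c–g, so G is not a forest; only forests have treewidth ≤ 1, hence tw(G) ≥ 2. The upper and lower bounds meet at 2, so that is the treewidth.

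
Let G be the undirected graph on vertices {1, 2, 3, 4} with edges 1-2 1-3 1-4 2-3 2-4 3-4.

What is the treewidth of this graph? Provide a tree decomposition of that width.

A single bag containing all 4 vertices is trivially a valid decomposition of width 3. For the lower bound, the 4 vertices {1, 2, 3, 4} are pairwise adjacent, and any tree decomposition puts a clique entirely inside one bag — forcing width ≥ 3. Combining the bounds, tw(G) = 3.

Treewidth 3.
One optimal decomposition is:
Bags: B1 = {1, 2, 3, 4}
Tree: (single bag)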